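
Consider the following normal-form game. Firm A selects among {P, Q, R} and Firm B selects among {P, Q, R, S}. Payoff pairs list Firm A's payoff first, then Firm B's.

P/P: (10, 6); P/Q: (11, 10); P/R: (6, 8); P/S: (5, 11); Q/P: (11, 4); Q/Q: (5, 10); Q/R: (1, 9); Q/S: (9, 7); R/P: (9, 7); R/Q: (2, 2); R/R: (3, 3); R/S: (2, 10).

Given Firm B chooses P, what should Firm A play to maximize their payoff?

Q

With Firm B fixed at P, Firm A's payoffs are: P → 10, Q → 11, R → 9.
The maximum is 11, achieved by Q.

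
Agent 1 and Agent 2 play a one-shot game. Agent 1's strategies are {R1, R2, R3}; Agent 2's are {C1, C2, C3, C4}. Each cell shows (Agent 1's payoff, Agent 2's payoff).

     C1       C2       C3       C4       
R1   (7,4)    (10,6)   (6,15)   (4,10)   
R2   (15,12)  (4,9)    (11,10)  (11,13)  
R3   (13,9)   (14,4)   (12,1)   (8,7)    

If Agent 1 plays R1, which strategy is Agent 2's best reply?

C3

With Agent 1 fixed at R1, Agent 2's payoffs are: C1 → 4, C2 → 6, C3 → 15, C4 → 10.
The maximum is 15, achieved by C3.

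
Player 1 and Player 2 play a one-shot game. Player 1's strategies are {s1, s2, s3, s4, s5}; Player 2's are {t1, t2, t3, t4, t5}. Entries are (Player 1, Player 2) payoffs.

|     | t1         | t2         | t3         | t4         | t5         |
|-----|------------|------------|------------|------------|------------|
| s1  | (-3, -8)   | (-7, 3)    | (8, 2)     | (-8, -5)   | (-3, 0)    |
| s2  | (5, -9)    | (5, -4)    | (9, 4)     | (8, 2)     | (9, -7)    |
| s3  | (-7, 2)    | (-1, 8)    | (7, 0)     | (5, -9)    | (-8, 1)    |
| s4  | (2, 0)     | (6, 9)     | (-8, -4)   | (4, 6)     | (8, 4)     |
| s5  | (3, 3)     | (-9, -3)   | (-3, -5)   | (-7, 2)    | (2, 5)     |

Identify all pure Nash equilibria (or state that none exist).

A profile is a Nash equilibrium when each player is best-responding to the other.
Player 1's best responses — vs t1: s2 (payoff 5); vs t2: s4 (payoff 6); vs t3: s2 (payoff 9); vs t4: s2 (payoff 8); vs t5: s2 (payoff 9).
Player 2's best responses — vs s1: t2 (payoff 3); vs s2: t3 (payoff 4); vs s3: t2 (payoff 8); vs s4: t2 (payoff 9); vs s5: t5 (payoff 5).
Mutual best responses occur at (s2, t3) and (s4, t2); at each, neither player gains by switching.

(s2, t3) and (s4, t2)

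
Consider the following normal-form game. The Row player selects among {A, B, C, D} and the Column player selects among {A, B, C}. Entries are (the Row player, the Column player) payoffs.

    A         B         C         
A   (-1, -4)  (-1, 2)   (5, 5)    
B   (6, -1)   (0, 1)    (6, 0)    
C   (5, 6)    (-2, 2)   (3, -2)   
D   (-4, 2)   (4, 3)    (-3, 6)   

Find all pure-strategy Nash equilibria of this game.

There is no pure-strategy Nash equilibrium

Find each player's best response to every opponent strategy; NE are the intersections.
The Row player's best responses — vs A: B (payoff 6); vs B: D (payoff 4); vs C: B (payoff 6).
The Column player's best responses — vs A: C (payoff 5); vs B: B (payoff 1); vs C: A (payoff 6); vs D: C (payoff 6).
No cell has both players best-responding. For instance, the Row player's best reply to A is B, but against B the Column player prefers B over A.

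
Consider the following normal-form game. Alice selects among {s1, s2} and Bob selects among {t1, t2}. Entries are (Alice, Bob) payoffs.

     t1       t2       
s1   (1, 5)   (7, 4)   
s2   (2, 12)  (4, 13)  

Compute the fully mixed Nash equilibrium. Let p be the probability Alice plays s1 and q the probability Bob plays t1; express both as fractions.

p = 1/2, q = 3/4

In a mixed NE each player is indifferent between their pure strategies, so the opponent's mix sets the indifference.
Bob indifferent between t1 and t2: p·5 + (1−p)·12 = p·4 + (1−p)·13 ⟹ 12 + (-7)p = 13 + (-9)p ⟹ p = 1/2.
Alice indifferent between s1 and s2: q·1 + (1−q)·7 = q·2 + (1−q)·4 ⟹ 7 + (-6)q = 4 + (-2)q ⟹ q = 3/4.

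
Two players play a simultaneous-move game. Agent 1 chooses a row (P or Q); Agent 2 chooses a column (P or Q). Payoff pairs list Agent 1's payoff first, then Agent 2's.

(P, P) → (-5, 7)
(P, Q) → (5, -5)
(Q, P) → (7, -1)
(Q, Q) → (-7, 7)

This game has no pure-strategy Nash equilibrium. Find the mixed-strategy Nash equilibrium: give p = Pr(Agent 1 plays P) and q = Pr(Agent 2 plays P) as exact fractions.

p = 2/5, q = 1/2

Each player's mixing probability is pinned down by making the *other* player indifferent.
Agent 2 indifferent between P and Q: p·7 + (1−p)·(-1) = p·(-5) + (1−p)·7 ⟹ (-1) + 8p = 7 + (-12)p ⟹ p = 2/5.
Agent 1 indifferent between P and Q: q·(-5) + (1−q)·5 = q·7 + (1−q)·(-7) ⟹ 5 + (-10)q = (-7) + 14q ⟹ q = 1/2.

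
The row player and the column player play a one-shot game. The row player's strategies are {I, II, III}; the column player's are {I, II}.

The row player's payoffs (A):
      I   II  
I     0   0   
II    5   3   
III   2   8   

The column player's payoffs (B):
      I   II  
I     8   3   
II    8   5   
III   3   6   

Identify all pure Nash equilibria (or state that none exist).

(II, I) and (III, II)

Find each player's best response to every opponent strategy; NE are the intersections.
The row player's best responses — vs I: II (payoff 5); vs II: III (payoff 8).
The column player's best responses — vs I: I (payoff 8); vs II: I (payoff 8); vs III: II (payoff 6).
Mutual best responses occur at (II, I) and (III, II); at each, neither player gains by switching.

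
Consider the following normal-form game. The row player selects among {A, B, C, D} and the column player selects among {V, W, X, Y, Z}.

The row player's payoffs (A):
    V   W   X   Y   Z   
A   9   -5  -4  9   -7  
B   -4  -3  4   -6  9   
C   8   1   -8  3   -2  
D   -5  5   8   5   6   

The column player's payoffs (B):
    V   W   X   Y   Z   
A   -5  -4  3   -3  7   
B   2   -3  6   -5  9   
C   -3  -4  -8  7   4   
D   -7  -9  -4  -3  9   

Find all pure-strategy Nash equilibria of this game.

A profile is a Nash equilibrium when each player is best-responding to the other.
The row player's best responses — vs V: A (payoff 9); vs W: D (payoff 5); vs X: D (payoff 8); vs Y: A (payoff 9); vs Z: B (payoff 9).
The column player's best responses — vs A: Z (payoff 7); vs B: Z (payoff 9); vs C: Y (payoff 7); vs D: Z (payoff 9).
The only mutual best response is (B, Z); neither player gains by switching there.

(B, Z)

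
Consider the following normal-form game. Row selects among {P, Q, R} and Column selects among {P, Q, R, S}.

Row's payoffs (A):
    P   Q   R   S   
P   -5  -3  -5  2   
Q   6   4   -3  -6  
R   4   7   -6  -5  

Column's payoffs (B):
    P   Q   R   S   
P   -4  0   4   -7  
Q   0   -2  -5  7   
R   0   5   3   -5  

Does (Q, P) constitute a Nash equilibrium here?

No

Holding Column at P: Row gets 6 from Q, versus -5 from P, 4 from R. No profitable deviation for Row.
Holding Row at Q: Column gets 0 from P but could get 7 by switching to S. Column has a profitable deviation.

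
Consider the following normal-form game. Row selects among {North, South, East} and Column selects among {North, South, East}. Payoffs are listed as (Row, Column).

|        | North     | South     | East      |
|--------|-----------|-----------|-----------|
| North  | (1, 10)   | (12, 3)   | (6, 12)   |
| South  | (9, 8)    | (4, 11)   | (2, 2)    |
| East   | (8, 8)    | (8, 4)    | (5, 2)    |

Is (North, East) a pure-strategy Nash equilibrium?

Holding Column at East: Row gets 6 from North, versus 2 from South, 5 from East. No profitable deviation for Row.
Holding Row at North: Column gets 12 from East, versus 10 from North, 3 from South. No profitable deviation for Column either.

Yes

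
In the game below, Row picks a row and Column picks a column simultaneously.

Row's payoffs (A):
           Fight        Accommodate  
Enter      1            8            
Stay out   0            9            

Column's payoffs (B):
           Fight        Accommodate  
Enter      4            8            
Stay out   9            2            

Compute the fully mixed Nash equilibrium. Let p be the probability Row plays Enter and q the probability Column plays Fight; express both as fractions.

Each player's mixing probability is pinned down by making the *other* player indifferent.
Column indifferent between Fight and Accommodate: p·4 + (1−p)·9 = p·8 + (1−p)·2 ⟹ 9 + (-5)p = 2 + 6p ⟹ p = 7/11.
Row indifferent between Enter and Stay out: q·1 + (1−q)·8 = q·0 + (1−q)·9 ⟹ 8 + (-7)q = 9 + (-9)q ⟹ q = 1/2.

p = 7/11, q = 1/2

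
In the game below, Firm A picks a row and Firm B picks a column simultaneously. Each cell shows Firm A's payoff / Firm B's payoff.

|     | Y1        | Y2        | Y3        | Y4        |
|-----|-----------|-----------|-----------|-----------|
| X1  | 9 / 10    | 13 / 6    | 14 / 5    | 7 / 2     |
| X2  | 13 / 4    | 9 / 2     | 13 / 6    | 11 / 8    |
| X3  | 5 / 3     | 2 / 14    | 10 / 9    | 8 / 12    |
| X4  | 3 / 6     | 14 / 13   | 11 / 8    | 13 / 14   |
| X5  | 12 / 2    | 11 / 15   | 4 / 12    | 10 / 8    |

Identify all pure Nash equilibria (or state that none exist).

(X4, Y4)

Find each player's best response to every opponent strategy; NE are the intersections.
Firm A's best responses — vs Y1: X2 (payoff 13); vs Y2: X4 (payoff 14); vs Y3: X1 (payoff 14); vs Y4: X4 (payoff 13).
Firm B's best responses — vs X1: Y1 (payoff 10); vs X2: Y4 (payoff 8); vs X3: Y2 (payoff 14); vs X4: Y4 (payoff 14); vs X5: Y2 (payoff 15).
The only mutual best response is (X4, Y4); neither player gains by switching there.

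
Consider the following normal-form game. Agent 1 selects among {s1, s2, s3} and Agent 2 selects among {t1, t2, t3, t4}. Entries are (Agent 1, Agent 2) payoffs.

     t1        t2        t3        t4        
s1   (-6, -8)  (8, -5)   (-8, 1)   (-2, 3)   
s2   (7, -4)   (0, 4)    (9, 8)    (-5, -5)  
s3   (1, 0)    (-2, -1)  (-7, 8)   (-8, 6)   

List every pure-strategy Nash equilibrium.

A profile is a Nash equilibrium when each player is best-responding to the other.
Agent 1's best responses — vs t1: s2 (payoff 7); vs t2: s1 (payoff 8); vs t3: s2 (payoff 9); vs t4: s1 (payoff -2).
Agent 2's best responses — vs s1: t4 (payoff 3); vs s2: t3 (payoff 8); vs s3: t3 (payoff 8).
Mutual best responses occur at (s1, t4) and (s2, t3); at each, neither player gains by switching.

(s1, t4) and (s2, t3)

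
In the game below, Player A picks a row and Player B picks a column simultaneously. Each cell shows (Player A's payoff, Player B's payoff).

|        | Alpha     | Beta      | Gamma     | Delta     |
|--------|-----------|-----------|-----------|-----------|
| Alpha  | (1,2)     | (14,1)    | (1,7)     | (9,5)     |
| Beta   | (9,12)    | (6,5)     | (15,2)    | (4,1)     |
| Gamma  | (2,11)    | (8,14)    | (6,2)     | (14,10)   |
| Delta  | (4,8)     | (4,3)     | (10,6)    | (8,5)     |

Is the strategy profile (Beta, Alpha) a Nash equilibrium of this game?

Yes

Holding Player B at Alpha: Player A gets 9 from Beta, versus 1 from Alpha, 2 from Gamma, 4 from Delta. No profitable deviation for Player A.
Holding Player A at Beta: Player B gets 12 from Alpha, versus 5 from Beta, 2 from Gamma, 1 from Delta. No profitable deviation for Player B either.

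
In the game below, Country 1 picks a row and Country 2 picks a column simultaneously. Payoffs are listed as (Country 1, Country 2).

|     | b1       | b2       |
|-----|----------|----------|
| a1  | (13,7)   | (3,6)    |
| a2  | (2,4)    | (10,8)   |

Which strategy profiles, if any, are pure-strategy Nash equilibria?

(a1, b1) and (a2, b2)

A profile is a Nash equilibrium when each player is best-responding to the other.
Country 1's best responses — vs b1: a1 (payoff 13); vs b2: a2 (payoff 10).
Country 2's best responses — vs a1: b1 (payoff 7); vs a2: b2 (payoff 8).
Mutual best responses occur at (a1, b1) and (a2, b2); at each, neither player gains by switching.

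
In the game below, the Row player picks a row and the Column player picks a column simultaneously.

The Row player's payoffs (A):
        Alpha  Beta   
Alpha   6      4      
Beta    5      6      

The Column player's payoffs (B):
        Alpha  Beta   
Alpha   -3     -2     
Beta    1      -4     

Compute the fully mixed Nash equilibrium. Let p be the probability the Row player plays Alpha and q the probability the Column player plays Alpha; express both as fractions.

p = 5/6, q = 2/3

Each player's mixing probability is pinned down by making the *other* player indifferent.
The Column player indifferent between Alpha and Beta: p·(-3) + (1−p)·1 = p·(-2) + (1−p)·(-4) ⟹ 1 + (-4)p = (-4) + 2p ⟹ p = 5/6.
The Row player indifferent between Alpha and Beta: q·6 + (1−q)·4 = q·5 + (1−q)·6 ⟹ 4 + 2q = 6 + (-1)q ⟹ q = 2/3.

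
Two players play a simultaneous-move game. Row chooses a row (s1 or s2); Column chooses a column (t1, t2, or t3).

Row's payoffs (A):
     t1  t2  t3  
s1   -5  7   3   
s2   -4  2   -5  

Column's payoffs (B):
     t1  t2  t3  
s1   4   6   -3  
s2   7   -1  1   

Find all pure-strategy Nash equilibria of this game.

(s1, t2) and (s2, t1)

A profile is a Nash equilibrium when each player is best-responding to the other.
Row's best responses — vs t1: s2 (payoff -4); vs t2: s1 (payoff 7); vs t3: s1 (payoff 3).
Column's best responses — vs s1: t2 (payoff 6); vs s2: t1 (payoff 7).
Mutual best responses occur at (s1, t2) and (s2, t1); at each, neither player gains by switching.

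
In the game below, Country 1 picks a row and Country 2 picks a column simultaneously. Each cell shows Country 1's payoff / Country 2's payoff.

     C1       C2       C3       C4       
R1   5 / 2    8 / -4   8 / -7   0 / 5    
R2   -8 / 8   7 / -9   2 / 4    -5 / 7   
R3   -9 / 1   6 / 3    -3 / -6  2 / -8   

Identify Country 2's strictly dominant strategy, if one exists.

None

Check whether one of Country 2's strategies beats all alternatives regardless of what the opponent does.
C1 is not dominant: against R1, C4 gives 5 > 2.
C2 is not dominant: against R1, C1 gives 2 > -4.
C3 is not dominant: against R1, C1 gives 2 > -7.
C4 is not dominant: against R2, C1 gives 8 > 7.
No single strategy is best against every opponent action.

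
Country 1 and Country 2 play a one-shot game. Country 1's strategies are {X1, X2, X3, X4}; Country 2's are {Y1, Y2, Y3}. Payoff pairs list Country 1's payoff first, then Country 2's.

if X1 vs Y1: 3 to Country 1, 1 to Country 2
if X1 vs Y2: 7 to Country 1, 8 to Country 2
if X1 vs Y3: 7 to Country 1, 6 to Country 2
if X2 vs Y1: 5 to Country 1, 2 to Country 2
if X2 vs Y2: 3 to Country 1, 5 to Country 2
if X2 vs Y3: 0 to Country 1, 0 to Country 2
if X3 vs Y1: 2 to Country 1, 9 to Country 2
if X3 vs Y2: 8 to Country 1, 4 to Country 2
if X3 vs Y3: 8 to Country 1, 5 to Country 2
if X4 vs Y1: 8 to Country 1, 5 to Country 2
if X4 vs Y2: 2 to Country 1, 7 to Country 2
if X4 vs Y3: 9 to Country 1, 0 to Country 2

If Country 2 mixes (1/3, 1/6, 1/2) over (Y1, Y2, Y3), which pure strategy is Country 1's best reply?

X4

Country 1's best reply maximizes expected payoff against the mix.
X1: (1/3)·3 + (1/6)·7 + (1/2)·7 = 17/3
X2: (1/3)·5 + (1/6)·3 + (1/2)·0 = 13/6
X3: (1/3)·2 + (1/6)·8 + (1/2)·8 = 6
X4: (1/3)·8 + (1/6)·2 + (1/2)·9 = 15/2
Highest expected payoff is 15/2, from X4.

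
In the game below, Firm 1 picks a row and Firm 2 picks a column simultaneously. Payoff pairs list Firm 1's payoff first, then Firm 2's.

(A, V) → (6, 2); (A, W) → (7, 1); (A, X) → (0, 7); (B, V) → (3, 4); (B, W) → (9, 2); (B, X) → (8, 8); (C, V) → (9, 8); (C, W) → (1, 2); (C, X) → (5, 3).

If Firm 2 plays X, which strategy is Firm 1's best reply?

With Firm 2 fixed at X, Firm 1's payoffs are: A → 0, B → 8, C → 5.
The maximum is 8, achieved by B.

B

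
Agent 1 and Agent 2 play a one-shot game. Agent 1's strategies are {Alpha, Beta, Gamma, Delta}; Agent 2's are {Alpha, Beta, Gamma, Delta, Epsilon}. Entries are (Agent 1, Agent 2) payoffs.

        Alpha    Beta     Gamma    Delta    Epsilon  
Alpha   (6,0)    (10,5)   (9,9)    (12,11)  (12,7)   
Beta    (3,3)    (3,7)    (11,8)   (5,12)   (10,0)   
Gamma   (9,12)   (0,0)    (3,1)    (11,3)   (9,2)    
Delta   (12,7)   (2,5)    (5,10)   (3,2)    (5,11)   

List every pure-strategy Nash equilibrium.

Check mutual best responses: a cell is a NE iff neither player can gain by unilaterally deviating.
Agent 1's best responses — vs Alpha: Delta (payoff 12); vs Beta: Alpha (payoff 10); vs Gamma: Beta (payoff 11); vs Delta: Alpha (payoff 12); vs Epsilon: Alpha (payoff 12).
Agent 2's best responses — vs Alpha: Delta (payoff 11); vs Beta: Delta (payoff 12); vs Gamma: Alpha (payoff 12); vs Delta: Epsilon (payoff 11).
The only mutual best response is (Alpha, Delta); neither player gains by switching there.

(Alpha, Delta)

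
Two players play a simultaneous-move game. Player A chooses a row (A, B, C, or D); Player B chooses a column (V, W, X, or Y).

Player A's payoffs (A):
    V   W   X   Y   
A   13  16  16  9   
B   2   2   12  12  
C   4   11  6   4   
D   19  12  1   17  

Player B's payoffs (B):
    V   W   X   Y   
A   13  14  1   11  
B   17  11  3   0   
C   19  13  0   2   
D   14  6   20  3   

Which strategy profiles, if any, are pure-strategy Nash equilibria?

(A, W)

Find each player's best response to every opponent strategy; NE are the intersections.
Player A's best responses — vs V: D (payoff 19); vs W: A (payoff 16); vs X: A (payoff 16); vs Y: D (payoff 17).
Player B's best responses — vs A: W (payoff 14); vs B: V (payoff 17); vs C: V (payoff 19); vs D: X (payoff 20).
The only mutual best response is (A, W); neither player gains by switching there.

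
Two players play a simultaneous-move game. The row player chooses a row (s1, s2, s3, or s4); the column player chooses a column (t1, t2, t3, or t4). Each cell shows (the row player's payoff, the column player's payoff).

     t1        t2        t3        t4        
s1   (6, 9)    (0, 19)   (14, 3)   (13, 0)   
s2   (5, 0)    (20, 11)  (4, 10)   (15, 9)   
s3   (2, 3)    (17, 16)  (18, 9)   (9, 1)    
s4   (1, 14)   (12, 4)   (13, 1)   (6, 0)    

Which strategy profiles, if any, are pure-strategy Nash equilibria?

A profile is a Nash equilibrium when each player is best-responding to the other.
The row player's best responses — vs t1: s1 (payoff 6); vs t2: s2 (payoff 20); vs t3: s3 (payoff 18); vs t4: s2 (payoff 15).
The column player's best responses — vs s1: t2 (payoff 19); vs s2: t2 (payoff 11); vs s3: t2 (payoff 16); vs s4: t1 (payoff 14).
The only mutual best response is (s2, t2); neither player gains by switching there.

(s2, t2)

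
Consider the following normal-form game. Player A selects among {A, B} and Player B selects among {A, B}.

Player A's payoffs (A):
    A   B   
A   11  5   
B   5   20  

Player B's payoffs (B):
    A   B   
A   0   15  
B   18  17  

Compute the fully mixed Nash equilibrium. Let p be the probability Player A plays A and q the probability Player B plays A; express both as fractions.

Each player's mixing probability is pinned down by making the *other* player indifferent.
Player B indifferent between A and B: p·0 + (1−p)·18 = p·15 + (1−p)·17 ⟹ 18 + (-18)p = 17 + (-2)p ⟹ p = 1/16.
Player A indifferent between A and B: q·11 + (1−q)·5 = q·5 + (1−q)·20 ⟹ 5 + 6q = 20 + (-15)q ⟹ q = 5/7.

p = 1/16, q = 5/7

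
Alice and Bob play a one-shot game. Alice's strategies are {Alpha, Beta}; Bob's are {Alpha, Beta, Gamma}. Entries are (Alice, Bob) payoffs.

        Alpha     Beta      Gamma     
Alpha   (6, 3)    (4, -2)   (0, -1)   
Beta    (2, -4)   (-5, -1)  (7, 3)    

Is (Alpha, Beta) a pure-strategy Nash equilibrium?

Holding Bob at Beta: Alice gets 4 from Alpha, versus -5 from Beta. No profitable deviation for Alice.
Holding Alice at Alpha: Bob gets -2 from Beta but could get 3 by switching to Alpha. Bob has a profitable deviation.

No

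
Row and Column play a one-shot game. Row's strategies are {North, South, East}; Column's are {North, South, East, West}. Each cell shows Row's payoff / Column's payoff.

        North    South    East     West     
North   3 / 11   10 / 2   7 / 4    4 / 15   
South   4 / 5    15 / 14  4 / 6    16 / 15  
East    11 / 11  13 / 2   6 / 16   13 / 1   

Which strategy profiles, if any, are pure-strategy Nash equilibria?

Find each player's best response to every opponent strategy; NE are the intersections.
Row's best responses — vs North: East (payoff 11); vs South: South (payoff 15); vs East: North (payoff 7); vs West: South (payoff 16).
Column's best responses — vs North: West (payoff 15); vs South: West (payoff 15); vs East: East (payoff 16).
The only mutual best response is (South, West); neither player gains by switching there.

(South, West)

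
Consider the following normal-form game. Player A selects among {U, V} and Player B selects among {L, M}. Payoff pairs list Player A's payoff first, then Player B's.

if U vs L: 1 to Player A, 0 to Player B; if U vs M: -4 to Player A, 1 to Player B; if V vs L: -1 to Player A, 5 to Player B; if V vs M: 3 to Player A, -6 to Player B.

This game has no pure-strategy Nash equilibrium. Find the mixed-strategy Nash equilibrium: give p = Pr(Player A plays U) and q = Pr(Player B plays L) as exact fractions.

In a mixed NE each player is indifferent between their pure strategies, so the opponent's mix sets the indifference.
Player B indifferent between L and M: p·0 + (1−p)·5 = p·1 + (1−p)·(-6) ⟹ 5 + (-5)p = (-6) + 7p ⟹ p = 11/12.
Player A indifferent between U and V: q·1 + (1−q)·(-4) = q·(-1) + (1−q)·3 ⟹ (-4) + 5q = 3 + (-4)q ⟹ q = 7/9.

p = 11/12, q = 7/9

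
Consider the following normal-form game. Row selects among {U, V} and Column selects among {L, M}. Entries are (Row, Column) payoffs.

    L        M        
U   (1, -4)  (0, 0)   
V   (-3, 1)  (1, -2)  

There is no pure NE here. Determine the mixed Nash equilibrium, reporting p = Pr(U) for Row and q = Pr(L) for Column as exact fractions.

p = 3/7, q = 1/5

Each player's mixing probability is pinned down by making the *other* player indifferent.
Column indifferent between L and M: p·(-4) + (1−p)·1 = p·0 + (1−p)·(-2) ⟹ 1 + (-5)p = (-2) + 2p ⟹ p = 3/7.
Row indifferent between U and V: q·1 + (1−q)·0 = q·(-3) + (1−q)·1 ⟹ 0 + 1q = 1 + (-4)q ⟹ q = 1/5.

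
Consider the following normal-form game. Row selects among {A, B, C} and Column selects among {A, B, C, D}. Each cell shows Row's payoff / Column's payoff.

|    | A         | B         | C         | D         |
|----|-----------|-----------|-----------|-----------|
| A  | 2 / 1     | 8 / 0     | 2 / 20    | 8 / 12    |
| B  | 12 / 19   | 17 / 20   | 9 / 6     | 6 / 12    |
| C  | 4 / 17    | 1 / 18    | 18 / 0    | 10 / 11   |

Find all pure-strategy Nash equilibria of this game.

Check mutual best responses: a cell is a NE iff neither player can gain by unilaterally deviating.
Row's best responses — vs A: B (payoff 12); vs B: B (payoff 17); vs C: C (payoff 18); vs D: C (payoff 10).
Column's best responses — vs A: C (payoff 20); vs B: B (payoff 20); vs C: B (payoff 18).
The only mutual best response is (B, B); neither player gains by switching there.

(B, B)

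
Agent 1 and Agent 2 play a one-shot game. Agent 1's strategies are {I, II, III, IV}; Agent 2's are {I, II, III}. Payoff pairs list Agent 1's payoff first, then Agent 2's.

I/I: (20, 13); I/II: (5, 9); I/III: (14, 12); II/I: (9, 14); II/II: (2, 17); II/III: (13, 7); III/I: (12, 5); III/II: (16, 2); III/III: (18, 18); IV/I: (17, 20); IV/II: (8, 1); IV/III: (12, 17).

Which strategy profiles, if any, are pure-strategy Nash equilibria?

Find each player's best response to every opponent strategy; NE are the intersections.
Agent 1's best responses — vs I: I (payoff 20); vs II: III (payoff 16); vs III: III (payoff 18).
Agent 2's best responses — vs I: I (payoff 13); vs II: II (payoff 17); vs III: III (payoff 18); vs IV: I (payoff 20).
Mutual best responses occur at (I, I) and (III, III); at each, neither player gains by switching.

(I, I) and (III, III)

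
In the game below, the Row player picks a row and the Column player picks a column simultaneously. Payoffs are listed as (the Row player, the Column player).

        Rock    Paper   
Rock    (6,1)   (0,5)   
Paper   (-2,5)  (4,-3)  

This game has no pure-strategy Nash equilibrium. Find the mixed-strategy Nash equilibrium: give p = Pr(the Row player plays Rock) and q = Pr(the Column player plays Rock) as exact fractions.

p = 2/3, q = 1/3

Each player's mixing probability is pinned down by making the *other* player indifferent.
The Column player indifferent between Rock and Paper: p·1 + (1−p)·5 = p·5 + (1−p)·(-3) ⟹ 5 + (-4)p = (-3) + 8p ⟹ p = 2/3.
The Row player indifferent between Rock and Paper: q·6 + (1−q)·0 = q·(-2) + (1−q)·4 ⟹ 0 + 6q = 4 + (-6)q ⟹ q = 1/3.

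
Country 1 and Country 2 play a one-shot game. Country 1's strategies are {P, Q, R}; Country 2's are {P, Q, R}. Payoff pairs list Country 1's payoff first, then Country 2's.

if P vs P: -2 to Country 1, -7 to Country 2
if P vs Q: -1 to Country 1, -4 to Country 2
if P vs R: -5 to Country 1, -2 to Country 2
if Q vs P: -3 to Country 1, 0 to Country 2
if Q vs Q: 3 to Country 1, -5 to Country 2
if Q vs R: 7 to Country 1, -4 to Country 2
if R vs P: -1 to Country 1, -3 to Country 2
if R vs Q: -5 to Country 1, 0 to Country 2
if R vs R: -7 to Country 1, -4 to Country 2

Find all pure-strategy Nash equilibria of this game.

Check mutual best responses: a cell is a NE iff neither player can gain by unilaterally deviating.
Country 1's best responses — vs P: R (payoff -1); vs Q: Q (payoff 3); vs R: Q (payoff 7).
Country 2's best responses — vs P: R (payoff -2); vs Q: P (payoff 0); vs R: Q (payoff 0).
No cell has both players best-responding. For instance, Country 1's best reply to P is R, but against R Country 2 prefers Q over P.

None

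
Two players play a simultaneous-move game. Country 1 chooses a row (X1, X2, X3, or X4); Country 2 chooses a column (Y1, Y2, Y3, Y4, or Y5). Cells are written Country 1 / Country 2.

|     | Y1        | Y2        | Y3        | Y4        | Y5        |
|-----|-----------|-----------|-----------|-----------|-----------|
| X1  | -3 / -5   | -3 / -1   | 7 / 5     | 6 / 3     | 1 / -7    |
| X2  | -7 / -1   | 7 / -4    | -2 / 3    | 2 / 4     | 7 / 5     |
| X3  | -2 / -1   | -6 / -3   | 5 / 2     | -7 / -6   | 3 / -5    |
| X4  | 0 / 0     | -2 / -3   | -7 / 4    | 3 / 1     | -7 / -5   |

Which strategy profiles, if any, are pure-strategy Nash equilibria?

Find each player's best response to every opponent strategy; NE are the intersections.
Country 1's best responses — vs Y1: X4 (payoff 0); vs Y2: X2 (payoff 7); vs Y3: X1 (payoff 7); vs Y4: X1 (payoff 6); vs Y5: X2 (payoff 7).
Country 2's best responses — vs X1: Y3 (payoff 5); vs X2: Y5 (payoff 5); vs X3: Y3 (payoff 2); vs X4: Y3 (payoff 4).
Mutual best responses occur at (X1, Y3) and (X2, Y5); at each, neither player gains by switching.

(X1, Y3) and (X2, Y5)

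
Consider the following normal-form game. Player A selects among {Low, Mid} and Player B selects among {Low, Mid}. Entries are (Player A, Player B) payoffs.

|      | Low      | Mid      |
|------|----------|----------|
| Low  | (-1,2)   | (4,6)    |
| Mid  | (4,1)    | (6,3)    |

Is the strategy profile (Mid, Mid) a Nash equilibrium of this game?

Yes

Holding Player B at Mid: Player A gets 6 from Mid, versus 4 from Low. No profitable deviation for Player A.
Holding Player A at Mid: Player B gets 3 from Mid, versus 1 from Low. No profitable deviation for Player B either.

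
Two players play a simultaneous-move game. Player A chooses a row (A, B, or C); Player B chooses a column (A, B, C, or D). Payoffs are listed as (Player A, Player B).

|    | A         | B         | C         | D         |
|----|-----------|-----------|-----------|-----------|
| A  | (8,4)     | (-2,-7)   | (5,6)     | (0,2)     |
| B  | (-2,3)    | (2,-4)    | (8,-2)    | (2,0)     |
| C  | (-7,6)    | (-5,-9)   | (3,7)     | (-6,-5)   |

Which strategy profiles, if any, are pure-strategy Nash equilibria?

None

A profile is a Nash equilibrium when each player is best-responding to the other.
Player A's best responses — vs A: A (payoff 8); vs B: B (payoff 2); vs C: B (payoff 8); vs D: B (payoff 2).
Player B's best responses — vs A: C (payoff 6); vs B: A (payoff 3); vs C: C (payoff 7).
No cell has both players best-responding. For instance, Player A's best reply to D is B, but against B Player B prefers A over D.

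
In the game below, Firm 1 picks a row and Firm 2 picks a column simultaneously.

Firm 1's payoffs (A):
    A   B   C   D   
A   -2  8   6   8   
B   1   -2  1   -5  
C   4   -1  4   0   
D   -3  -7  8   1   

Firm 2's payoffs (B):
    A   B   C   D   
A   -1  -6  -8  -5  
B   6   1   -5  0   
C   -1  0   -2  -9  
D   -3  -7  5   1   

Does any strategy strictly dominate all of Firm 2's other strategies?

No strictly dominant strategy

Check whether one of Firm 2's strategies beats all alternatives regardless of what the opponent does.
A is not dominant: against C, B gives 0 > -1.
B is not dominant: against A, A gives -1 > -6.
C is not dominant: against A, A gives -1 > -8.
D is not dominant: against A, A gives -1 > -5.
No single strategy is best against every opponent action.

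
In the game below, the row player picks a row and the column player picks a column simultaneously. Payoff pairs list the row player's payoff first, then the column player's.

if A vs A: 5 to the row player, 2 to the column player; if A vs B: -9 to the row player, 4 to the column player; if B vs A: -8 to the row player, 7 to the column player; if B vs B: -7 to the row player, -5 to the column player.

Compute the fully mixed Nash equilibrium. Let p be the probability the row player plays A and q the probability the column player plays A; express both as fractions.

p = 6/7, q = 2/15

Each player's mixing probability is pinned down by making the *other* player indifferent.
The column player indifferent between A and B: p·2 + (1−p)·7 = p·4 + (1−p)·(-5) ⟹ 7 + (-5)p = (-5) + 9p ⟹ p = 6/7.
The row player indifferent between A and B: q·5 + (1−q)·(-9) = q·(-8) + (1−q)·(-7) ⟹ (-9) + 14q = (-7) + (-1)q ⟹ q = 2/15.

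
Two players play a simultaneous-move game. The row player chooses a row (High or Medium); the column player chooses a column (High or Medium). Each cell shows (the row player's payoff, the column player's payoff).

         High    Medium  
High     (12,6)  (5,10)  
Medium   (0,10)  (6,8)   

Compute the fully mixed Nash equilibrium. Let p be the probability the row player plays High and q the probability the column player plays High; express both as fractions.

p = 1/3, q = 1/13

In a mixed NE each player is indifferent between their pure strategies, so the opponent's mix sets the indifference.
The column player indifferent between High and Medium: p·6 + (1−p)·10 = p·10 + (1−p)·8 ⟹ 10 + (-4)p = 8 + 2p ⟹ p = 1/3.
The row player indifferent between High and Medium: q·12 + (1−q)·5 = q·0 + (1−q)·6 ⟹ 5 + 7q = 6 + (-6)q ⟹ q = 1/13.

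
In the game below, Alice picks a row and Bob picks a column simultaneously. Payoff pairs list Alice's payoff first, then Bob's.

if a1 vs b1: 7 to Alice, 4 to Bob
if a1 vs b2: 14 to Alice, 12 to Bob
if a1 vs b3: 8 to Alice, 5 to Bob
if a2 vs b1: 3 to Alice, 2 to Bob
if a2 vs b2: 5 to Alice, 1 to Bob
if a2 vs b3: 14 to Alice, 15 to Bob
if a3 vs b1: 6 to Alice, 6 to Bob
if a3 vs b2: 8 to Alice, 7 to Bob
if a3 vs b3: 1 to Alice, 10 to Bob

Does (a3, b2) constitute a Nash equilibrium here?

Holding Bob at b2: Alice gets 8 from a3 but could get 14 by switching to a1. Alice has a profitable deviation.

No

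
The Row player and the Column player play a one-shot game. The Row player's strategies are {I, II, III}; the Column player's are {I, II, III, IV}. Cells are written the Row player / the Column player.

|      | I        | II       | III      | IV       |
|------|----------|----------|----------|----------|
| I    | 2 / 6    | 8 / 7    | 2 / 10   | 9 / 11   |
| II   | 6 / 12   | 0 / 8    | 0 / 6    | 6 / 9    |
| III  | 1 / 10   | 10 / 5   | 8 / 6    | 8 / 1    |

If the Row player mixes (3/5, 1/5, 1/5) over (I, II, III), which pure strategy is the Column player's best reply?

Compute the Column player's expected payoff from each pure strategy against the given mix.
I: (3/5)·6 + (1/5)·12 + (1/5)·10 = 8
II: (3/5)·7 + (1/5)·8 + (1/5)·5 = 34/5
III: (3/5)·10 + (1/5)·6 + (1/5)·6 = 42/5
IV: (3/5)·11 + (1/5)·9 + (1/5)·1 = 43/5
Highest expected payoff is 43/5, from IV.

IV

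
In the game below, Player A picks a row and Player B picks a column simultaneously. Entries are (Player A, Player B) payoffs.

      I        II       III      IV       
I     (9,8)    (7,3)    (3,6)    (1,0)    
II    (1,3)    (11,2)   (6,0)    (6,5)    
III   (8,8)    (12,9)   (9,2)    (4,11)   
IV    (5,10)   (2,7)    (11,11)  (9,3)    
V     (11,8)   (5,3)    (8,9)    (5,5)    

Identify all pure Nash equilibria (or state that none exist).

(IV, III)

Check mutual best responses: a cell is a NE iff neither player can gain by unilaterally deviating.
Player A's best responses — vs I: V (payoff 11); vs II: III (payoff 12); vs III: IV (payoff 11); vs IV: IV (payoff 9).
Player B's best responses — vs I: I (payoff 8); vs II: IV (payoff 5); vs III: IV (payoff 11); vs IV: III (payoff 11); vs V: III (payoff 9).
The only mutual best response is (IV, III); neither player gains by switching there.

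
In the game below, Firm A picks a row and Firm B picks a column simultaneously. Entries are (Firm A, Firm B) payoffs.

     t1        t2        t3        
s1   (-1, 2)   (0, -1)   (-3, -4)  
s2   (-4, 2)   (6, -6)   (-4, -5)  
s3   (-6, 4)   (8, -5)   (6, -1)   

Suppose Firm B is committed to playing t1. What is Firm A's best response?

s1

With Firm B fixed at t1, Firm A's payoffs are: s1 → -1, s2 → -4, s3 → -6.
The maximum is -1, achieved by s1.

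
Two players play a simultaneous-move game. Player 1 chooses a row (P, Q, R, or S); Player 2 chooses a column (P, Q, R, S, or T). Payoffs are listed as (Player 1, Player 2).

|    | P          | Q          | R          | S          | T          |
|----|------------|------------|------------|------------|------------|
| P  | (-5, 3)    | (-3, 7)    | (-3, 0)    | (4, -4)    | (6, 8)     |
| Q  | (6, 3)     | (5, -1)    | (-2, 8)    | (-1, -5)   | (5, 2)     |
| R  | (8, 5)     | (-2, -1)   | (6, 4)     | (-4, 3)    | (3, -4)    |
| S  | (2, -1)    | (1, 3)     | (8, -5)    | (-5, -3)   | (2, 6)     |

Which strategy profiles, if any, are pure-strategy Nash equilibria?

A profile is a Nash equilibrium when each player is best-responding to the other.
Player 1's best responses — vs P: R (payoff 8); vs Q: Q (payoff 5); vs R: S (payoff 8); vs S: P (payoff 4); vs T: P (payoff 6).
Player 2's best responses — vs P: T (payoff 8); vs Q: R (payoff 8); vs R: P (payoff 5); vs S: T (payoff 6).
Mutual best responses occur at (P, T) and (R, P); at each, neither player gains by switching.

(P, T) and (R, P)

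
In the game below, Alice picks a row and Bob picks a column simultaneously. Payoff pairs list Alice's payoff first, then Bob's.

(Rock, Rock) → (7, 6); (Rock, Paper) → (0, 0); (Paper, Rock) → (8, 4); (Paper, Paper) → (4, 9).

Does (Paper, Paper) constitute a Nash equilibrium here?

Holding Bob at Paper: Alice gets 4 from Paper, versus 0 from Rock. No profitable deviation for Alice.
Holding Alice at Paper: Bob gets 9 from Paper, versus 4 from Rock. No profitable deviation for Bob either.

Yes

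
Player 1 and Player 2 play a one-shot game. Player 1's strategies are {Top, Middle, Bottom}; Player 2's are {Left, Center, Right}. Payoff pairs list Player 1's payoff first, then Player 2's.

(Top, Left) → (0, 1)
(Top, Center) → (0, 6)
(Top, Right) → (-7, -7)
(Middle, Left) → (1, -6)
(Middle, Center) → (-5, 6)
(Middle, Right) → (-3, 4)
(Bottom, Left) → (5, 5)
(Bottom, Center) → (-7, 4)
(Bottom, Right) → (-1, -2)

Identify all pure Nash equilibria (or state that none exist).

Find each player's best response to every opponent strategy; NE are the intersections.
Player 1's best responses — vs Left: Bottom (payoff 5); vs Center: Top (payoff 0); vs Right: Bottom (payoff -1).
Player 2's best responses — vs Top: Center (payoff 6); vs Middle: Center (payoff 6); vs Bottom: Left (payoff 5).
Mutual best responses occur at (Top, Center) and (Bottom, Left); at each, neither player gains by switching.

(Top, Center) and (Bottom, Left)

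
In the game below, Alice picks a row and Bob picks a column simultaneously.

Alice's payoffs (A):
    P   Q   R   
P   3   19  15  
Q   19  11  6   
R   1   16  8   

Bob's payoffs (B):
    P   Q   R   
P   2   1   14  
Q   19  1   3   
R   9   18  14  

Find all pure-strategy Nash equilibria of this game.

Find each player's best response to every opponent strategy; NE are the intersections.
Alice's best responses — vs P: Q (payoff 19); vs Q: P (payoff 19); vs R: P (payoff 15).
Bob's best responses — vs P: R (payoff 14); vs Q: P (payoff 19); vs R: Q (payoff 18).
Mutual best responses occur at (P, R) and (Q, P); at each, neither player gains by switching.

(P, R) and (Q, P)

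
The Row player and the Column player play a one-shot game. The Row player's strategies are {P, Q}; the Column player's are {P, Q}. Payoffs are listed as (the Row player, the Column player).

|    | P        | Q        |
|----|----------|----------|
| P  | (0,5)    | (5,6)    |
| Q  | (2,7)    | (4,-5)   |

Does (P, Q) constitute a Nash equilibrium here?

Holding the Column player at Q: the Row player gets 5 from P, versus 4 from Q. No profitable deviation for the Row player.
Holding the Row player at P: the Column player gets 6 from Q, versus 5 from P. No profitable deviation for the Column player either.

Yes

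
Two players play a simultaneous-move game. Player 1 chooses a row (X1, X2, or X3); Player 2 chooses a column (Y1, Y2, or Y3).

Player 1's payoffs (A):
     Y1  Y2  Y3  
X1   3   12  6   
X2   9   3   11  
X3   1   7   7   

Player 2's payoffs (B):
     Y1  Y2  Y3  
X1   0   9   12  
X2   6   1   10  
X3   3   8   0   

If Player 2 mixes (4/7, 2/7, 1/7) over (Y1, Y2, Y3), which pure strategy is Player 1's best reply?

X2

Compute Player 1's expected payoff from each pure strategy against the given mix.
X1: (4/7)·3 + (2/7)·12 + (1/7)·6 = 6
X2: (4/7)·9 + (2/7)·3 + (1/7)·11 = 53/7
X3: (4/7)·1 + (2/7)·7 + (1/7)·7 = 25/7
Highest expected payoff is 53/7, from X2.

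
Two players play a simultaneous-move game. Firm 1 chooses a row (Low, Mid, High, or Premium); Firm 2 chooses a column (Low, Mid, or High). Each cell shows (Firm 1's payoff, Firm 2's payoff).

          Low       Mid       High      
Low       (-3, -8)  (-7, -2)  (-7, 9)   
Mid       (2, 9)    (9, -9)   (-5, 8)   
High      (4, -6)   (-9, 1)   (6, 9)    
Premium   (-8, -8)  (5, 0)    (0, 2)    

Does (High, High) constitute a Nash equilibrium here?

Holding Firm 2 at High: Firm 1 gets 6 from High, versus -7 from Low, -5 from Mid, 0 from Premium. No profitable deviation for Firm 1.
Holding Firm 1 at High: Firm 2 gets 9 from High, versus -6 from Low, 1 from Mid. No profitable deviation for Firm 2 either.

Yes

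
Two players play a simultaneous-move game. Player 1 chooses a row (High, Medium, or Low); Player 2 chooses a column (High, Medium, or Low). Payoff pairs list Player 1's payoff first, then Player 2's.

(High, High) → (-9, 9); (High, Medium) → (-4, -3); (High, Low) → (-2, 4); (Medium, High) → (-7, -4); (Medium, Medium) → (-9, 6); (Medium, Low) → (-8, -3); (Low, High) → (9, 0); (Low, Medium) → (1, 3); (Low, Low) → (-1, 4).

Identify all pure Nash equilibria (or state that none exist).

(Low, Low)

A profile is a Nash equilibrium when each player is best-responding to the other.
Player 1's best responses — vs High: Low (payoff 9); vs Medium: Low (payoff 1); vs Low: Low (payoff -1).
Player 2's best responses — vs High: High (payoff 9); vs Medium: Medium (payoff 6); vs Low: Low (payoff 4).
The only mutual best response is (Low, Low); neither player gains by switching there.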